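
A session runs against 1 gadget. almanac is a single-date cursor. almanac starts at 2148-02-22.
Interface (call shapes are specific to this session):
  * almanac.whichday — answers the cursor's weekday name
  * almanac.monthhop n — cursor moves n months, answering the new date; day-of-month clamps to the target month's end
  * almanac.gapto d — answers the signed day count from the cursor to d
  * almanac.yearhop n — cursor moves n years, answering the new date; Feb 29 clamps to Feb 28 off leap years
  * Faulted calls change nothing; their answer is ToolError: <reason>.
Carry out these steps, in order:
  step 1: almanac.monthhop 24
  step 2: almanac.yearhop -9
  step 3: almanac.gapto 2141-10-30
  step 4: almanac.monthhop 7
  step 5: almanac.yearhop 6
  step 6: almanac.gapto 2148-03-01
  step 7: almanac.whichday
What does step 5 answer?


==> almanac.monthhop(n='24')
<== 2150-02-22
==> almanac.yearhop(n='-9')
<== 2141-02-22
==> almanac.gapto(d='2141-10-30')
<== 250
==> almanac.monthhop(n='7')
<== 2141-09-22
==> almanac.yearhop(n='6')
<== 2147-09-22
==> almanac.gapto(d='2148-03-01')
<== 161
==> almanac.whichday()
<== Friday

Answer: 2147-09-22


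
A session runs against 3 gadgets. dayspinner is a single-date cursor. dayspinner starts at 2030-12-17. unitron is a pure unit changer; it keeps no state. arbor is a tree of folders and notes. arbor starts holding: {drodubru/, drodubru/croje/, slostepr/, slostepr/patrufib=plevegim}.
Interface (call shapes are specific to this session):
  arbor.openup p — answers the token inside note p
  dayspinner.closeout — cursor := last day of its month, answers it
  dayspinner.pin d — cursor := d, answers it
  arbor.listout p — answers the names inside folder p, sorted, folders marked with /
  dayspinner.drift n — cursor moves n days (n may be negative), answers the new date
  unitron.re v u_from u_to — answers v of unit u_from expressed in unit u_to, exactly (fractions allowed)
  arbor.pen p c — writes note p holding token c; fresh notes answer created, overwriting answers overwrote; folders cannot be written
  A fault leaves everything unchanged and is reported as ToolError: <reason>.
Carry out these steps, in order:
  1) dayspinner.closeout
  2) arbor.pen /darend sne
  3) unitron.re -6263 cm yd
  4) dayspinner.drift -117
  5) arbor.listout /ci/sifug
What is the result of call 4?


Answer: 2030-09-05

Derivation:
$ dayspinner.closeout
= 2030-12-31
$ arbor.pen p: /darend c: sne
= created
$ unitron.re v: -6263 u_from: cm u_to: yd
= -156575/2286
$ dayspinner.drift n: -117
= 2030-09-05
$ arbor.listout p: /ci/sifug
= ToolError: not found


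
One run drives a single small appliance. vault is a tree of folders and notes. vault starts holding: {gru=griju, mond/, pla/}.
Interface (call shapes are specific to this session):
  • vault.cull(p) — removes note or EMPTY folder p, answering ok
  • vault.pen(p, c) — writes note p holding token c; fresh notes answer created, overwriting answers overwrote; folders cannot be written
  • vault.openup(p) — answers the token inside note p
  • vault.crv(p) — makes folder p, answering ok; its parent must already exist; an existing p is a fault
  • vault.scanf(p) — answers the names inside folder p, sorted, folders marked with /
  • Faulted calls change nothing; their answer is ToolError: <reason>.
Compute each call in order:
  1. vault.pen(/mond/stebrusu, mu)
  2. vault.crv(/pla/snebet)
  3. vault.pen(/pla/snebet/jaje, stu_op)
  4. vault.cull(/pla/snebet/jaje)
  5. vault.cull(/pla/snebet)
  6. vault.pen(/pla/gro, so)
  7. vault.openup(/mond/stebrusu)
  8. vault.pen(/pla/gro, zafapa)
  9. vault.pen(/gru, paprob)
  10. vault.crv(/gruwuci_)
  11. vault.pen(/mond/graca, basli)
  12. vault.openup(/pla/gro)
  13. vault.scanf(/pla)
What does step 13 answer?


I call vault.pen using p='/mond/stebrusu', c='mu', yielding created.
Now I run vault.crv using p='/pla/snebet', and observe ok.
Next I call vault.pen using p='/pla/snebet/jaje', c='stu_op', giving created.
I call vault.cull using p='/pla/snebet/jaje': ok.
Using vault.cull using p='/pla/snebet', → ok.
Calling vault.pen using p='/pla/gro', c='so', giving created.
I invoke vault.openup using p='/mond/stebrusu', which returns mu.
Then vault.pen using p='/pla/gro', c='zafapa', giving overwrote.
Then vault.pen using p='/gru', c='paprob', and see overwrote.
Now I run vault.crv using p='/gruwuci_', and observe ok.
I try vault.pen using p='/mond/graca', c='basli', giving created.
Using vault.openup using p='/pla/gro', which returns zafapa.
I run vault.scanf using p='/pla', which returns [gro].

Answer: [gro]


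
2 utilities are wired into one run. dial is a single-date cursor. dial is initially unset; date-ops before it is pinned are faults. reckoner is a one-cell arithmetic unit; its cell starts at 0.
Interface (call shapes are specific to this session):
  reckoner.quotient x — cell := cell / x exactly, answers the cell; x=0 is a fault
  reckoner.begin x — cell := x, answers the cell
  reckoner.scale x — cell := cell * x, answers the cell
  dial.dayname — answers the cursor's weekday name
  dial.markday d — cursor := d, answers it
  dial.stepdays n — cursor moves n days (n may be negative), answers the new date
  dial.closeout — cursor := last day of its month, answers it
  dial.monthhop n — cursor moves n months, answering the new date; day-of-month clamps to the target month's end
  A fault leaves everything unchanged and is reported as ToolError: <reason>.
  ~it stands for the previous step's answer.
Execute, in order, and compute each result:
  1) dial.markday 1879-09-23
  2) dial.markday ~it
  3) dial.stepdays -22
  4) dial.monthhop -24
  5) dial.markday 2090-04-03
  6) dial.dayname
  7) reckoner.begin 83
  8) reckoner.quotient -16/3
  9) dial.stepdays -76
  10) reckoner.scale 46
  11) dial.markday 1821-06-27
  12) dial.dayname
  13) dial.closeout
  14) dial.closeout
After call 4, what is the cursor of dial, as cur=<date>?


Answer: cur=1877-09-01

Derivation:
CALL markday[d='1879-09-23']
RET  1879-09-23
CALL markday[d='~it']
RET  1879-09-23
CALL stepdays[n='-22']
RET  1879-09-01
CALL monthhop[n='-24']
RET  1877-09-01
CALL markday[d='2090-04-03']
RET  2090-04-03
CALL dayname[]
RET  Monday
CALL begin[x='83']
RET  83
CALL quotient[x='-16/3']
RET  -249/16
CALL stepdays[n='-76']
RET  2090-01-17
CALL scale[x='46']
RET  -5727/8
CALL markday[d='1821-06-27']
RET  1821-06-27
CALL dayname[]
RET  Wednesday
CALL closeout[]
RET  1821-06-30
CALL closeout[]
RET  1821-06-30


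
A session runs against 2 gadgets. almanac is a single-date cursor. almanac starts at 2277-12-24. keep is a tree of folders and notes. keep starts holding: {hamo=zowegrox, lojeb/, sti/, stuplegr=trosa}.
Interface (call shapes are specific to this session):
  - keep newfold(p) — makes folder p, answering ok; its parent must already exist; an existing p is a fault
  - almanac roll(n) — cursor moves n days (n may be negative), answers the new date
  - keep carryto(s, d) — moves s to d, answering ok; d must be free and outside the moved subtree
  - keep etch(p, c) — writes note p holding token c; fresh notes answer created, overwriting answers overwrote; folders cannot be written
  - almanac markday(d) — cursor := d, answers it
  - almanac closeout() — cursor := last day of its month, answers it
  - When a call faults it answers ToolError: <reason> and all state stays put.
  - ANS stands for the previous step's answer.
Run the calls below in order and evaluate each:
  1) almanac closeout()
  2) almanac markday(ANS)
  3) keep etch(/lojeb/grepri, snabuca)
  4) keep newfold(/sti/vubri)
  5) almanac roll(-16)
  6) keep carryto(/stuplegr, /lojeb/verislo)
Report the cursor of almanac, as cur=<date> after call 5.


Answer: cur=2277-12-15

Derivation:
Calling almanac closeout(), — result: 2277-12-31.
Then almanac markday on d→ANS, yielding 2277-12-31.
I call keep etch on p→/lojeb/grepri, c→snabuca, and observe created.
I try keep newfold on p→/sti/vubri, and get ok.
I try almanac roll on n→-16, which returns 2277-12-15.
I use keep carryto on s→/stuplegr, d→/lojeb/verislo, and get ok.


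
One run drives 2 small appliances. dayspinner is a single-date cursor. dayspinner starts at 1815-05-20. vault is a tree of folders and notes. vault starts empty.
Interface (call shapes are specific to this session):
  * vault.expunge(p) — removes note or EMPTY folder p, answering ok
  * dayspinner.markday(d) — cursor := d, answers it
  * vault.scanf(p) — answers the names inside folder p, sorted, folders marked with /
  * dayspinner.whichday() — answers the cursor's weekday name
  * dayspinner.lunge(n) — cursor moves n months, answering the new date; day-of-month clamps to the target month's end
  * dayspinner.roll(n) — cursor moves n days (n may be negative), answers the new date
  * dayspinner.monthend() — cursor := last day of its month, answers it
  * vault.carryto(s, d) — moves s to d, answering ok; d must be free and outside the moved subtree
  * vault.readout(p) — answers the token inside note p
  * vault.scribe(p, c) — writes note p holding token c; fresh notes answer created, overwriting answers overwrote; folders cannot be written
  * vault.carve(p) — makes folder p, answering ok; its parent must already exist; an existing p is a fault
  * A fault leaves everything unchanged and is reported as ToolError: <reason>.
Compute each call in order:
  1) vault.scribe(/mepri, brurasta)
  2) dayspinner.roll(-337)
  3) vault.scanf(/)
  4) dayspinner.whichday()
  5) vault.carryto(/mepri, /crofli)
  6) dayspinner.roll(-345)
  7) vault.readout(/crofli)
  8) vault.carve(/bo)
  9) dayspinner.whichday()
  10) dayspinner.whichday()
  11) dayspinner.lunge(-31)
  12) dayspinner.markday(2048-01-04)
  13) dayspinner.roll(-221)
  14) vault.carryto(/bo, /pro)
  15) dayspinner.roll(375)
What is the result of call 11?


Answer: 1810-12-07

Derivation:
;; 1. vault.scribe(p: /mepri, c: brurasta) == created
;; 2. dayspinner.roll(n: -337) == 1814-06-17
;; 3. vault.scanf(p: /) == [mepri]
;; 4. dayspinner.whichday() == Friday
;; 5. vault.carryto(s: /mepri, d: /crofli) == ok
;; 6. dayspinner.roll(n: -345) == 1813-07-07
;; 7. vault.readout(p: /crofli) == brurasta
;; 8. vault.carve(p: /bo) == ok
;; 9. dayspinner.whichday() == Wednesday
;; 10. dayspinner.whichday() == Wednesday
;; 11. dayspinner.lunge(n: -31) == 1810-12-07
;; 12. dayspinner.markday(d: 2048-01-04) == 2048-01-04
;; 13. dayspinner.roll(n: -221) == 2047-05-28
;; 14. vault.carryto(s: /bo, d: /pro) == ok
;; 15. dayspinner.roll(n: 375) == 2048-06-06


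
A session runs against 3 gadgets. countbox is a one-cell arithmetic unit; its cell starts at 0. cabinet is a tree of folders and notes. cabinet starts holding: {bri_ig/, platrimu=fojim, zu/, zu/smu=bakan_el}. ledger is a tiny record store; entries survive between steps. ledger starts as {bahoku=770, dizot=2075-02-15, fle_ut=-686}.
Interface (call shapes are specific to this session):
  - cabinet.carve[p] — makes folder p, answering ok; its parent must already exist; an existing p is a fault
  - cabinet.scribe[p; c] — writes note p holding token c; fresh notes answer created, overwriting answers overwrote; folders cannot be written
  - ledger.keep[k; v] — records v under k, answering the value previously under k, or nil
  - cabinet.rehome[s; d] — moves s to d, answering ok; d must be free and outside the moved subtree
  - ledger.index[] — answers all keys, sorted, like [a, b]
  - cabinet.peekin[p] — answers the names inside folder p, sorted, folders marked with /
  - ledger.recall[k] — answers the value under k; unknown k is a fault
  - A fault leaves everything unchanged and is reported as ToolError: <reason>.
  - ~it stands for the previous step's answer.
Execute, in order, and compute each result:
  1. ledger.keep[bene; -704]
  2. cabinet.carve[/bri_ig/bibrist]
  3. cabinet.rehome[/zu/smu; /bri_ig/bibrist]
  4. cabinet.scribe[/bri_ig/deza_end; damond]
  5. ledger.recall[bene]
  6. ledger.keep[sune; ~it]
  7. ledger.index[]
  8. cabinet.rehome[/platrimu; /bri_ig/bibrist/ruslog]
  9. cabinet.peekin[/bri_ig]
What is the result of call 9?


==> ledger.keep(k=bene, v=-704)
<== nil
==> cabinet.carve(p=/bri_ig/bibrist)
<== ok
==> cabinet.rehome(s=/zu/smu, d=/bri_ig/bibrist)
<== ToolError: exists
==> cabinet.scribe(p=/bri_ig/deza_end, c=damond)
<== created
==> ledger.recall(k=bene)
<== -704
==> ledger.keep(k=sune, v=~it)
<== nil
==> ledger.index()
<== [bahoku, bene, dizot, fle_ut, sune]
==> cabinet.rehome(s=/platrimu, d=/bri_ig/bibrist/ruslog)
<== ok
==> cabinet.peekin(p=/bri_ig)
<== [bibrist/, deza_end]

Answer: [bibrist/, deza_end]


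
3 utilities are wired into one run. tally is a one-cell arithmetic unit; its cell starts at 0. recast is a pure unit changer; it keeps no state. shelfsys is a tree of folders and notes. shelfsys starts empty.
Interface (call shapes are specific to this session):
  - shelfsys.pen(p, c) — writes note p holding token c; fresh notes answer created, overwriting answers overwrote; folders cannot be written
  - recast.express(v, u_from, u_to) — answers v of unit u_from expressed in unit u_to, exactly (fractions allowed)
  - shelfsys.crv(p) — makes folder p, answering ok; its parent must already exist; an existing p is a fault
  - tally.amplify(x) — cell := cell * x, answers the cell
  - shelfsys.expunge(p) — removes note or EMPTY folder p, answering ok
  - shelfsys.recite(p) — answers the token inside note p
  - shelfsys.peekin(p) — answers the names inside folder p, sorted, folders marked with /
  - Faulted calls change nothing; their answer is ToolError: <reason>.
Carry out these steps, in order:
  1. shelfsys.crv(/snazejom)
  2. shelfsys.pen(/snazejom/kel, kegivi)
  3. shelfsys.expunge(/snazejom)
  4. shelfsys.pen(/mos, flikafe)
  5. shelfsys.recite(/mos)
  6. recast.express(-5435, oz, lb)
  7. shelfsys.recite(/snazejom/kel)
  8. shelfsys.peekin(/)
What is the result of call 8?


Answer: [mos, snazejom/]

Derivation:
Calling shelfsys.crv passing p: /snazejom, and see ok.
Now I run shelfsys.pen passing p: /snazejom/kel, c: kegivi, yielding created.
I call shelfsys.expunge passing p: /snazejom, and observe ToolError: not empty.
I try shelfsys.pen passing p: /mos, c: flikafe, which returns created.
Invoking shelfsys.recite passing p: /mos, and get flikafe.
I use recast.express passing v: -5435, u_from: oz, u_to: lb, giving -5435/16.
Invoking shelfsys.recite passing p: /snazejom/kel, — result: kegivi.
I use shelfsys.peekin passing p: /, and see [mos, snazejom/].


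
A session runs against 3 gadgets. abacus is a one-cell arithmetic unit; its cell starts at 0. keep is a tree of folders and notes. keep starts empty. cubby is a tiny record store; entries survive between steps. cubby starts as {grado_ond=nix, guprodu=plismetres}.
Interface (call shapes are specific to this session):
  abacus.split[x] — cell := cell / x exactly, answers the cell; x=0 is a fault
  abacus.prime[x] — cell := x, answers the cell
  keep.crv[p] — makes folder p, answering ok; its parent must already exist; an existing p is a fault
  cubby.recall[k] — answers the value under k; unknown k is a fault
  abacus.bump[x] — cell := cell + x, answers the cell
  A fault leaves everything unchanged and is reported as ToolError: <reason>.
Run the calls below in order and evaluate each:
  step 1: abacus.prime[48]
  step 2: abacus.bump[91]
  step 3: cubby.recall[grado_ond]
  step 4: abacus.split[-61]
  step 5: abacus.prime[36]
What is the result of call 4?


Answer: -139/61

Derivation:
Using abacus.prime with x→48, — result: 48.
I try abacus.bump with x→91, yielding 139.
Now I run cubby.recall with k→grado_ond, → nix.
Using abacus.split with x→-61, which returns -139/61.
Now I run abacus.prime with x→36, and get 36.


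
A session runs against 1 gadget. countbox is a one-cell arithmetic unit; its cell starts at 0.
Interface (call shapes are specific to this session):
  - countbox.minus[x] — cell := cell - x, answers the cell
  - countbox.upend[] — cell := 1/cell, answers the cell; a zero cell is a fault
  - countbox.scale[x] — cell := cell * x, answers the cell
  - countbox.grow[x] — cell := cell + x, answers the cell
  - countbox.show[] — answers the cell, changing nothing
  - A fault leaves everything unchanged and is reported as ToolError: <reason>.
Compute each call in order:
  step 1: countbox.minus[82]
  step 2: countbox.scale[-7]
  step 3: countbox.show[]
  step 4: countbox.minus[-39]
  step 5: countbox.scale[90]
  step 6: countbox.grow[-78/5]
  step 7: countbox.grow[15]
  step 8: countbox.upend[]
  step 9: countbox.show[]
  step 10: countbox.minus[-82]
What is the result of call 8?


;; 1. countbox.minus(x→82) : -82
;; 2. countbox.scale(x→-7) : 574
;; 3. countbox.show() : 574
;; 4. countbox.minus(x→-39) : 613
;; 5. countbox.scale(x→90) : 55170
;; 6. countbox.grow(x→-78/5) : 275772/5
;; 7. countbox.grow(x→15) : 275847/5
;; 8. countbox.upend() : 5/275847
;; 9. countbox.show() : 5/275847
;; 10. countbox.minus(x→-82) : 22619459/275847

Answer: 5/275847


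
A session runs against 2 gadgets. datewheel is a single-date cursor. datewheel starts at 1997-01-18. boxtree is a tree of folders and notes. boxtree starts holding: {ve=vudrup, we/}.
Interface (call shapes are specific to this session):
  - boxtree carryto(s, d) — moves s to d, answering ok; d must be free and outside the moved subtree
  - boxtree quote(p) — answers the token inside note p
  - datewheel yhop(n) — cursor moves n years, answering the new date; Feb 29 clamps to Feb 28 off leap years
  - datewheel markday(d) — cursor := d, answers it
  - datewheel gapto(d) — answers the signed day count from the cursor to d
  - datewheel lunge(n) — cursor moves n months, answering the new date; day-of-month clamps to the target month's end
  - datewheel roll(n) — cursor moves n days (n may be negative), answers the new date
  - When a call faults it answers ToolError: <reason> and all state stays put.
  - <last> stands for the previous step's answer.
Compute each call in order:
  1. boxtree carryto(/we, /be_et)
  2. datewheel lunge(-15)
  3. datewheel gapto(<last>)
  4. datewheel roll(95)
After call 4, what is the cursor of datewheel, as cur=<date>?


>> boxtree carryto(s=/we, d=/be_et)
<< ok
>> datewheel lunge(n=-15)
<< 1995-10-18
>> datewheel gapto(d=<last>)
<< 0
>> datewheel roll(n=95)
<< 1996-01-21

Answer: cur=1996-01-21


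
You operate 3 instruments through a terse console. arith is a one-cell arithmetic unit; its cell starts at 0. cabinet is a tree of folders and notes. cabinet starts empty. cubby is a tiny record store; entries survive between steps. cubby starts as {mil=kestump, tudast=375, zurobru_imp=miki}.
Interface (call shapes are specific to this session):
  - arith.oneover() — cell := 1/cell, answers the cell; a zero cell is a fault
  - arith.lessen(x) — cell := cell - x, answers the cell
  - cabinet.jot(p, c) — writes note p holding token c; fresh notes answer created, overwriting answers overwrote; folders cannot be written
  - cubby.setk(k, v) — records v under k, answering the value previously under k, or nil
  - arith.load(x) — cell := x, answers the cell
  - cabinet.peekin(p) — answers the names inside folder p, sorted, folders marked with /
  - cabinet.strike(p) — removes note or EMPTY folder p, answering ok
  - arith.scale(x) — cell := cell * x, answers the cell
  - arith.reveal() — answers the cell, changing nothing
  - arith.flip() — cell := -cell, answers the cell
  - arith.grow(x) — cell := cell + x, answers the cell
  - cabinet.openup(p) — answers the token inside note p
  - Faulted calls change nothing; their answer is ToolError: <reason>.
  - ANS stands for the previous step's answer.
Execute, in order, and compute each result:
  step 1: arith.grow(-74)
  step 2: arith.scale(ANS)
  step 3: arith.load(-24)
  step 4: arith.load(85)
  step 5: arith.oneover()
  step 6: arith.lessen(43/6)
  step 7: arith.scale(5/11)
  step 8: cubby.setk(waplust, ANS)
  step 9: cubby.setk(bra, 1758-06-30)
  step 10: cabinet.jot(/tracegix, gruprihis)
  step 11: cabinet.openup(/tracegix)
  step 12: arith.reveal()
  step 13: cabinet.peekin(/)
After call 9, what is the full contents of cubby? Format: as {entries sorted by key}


Answer: {bra=1758-06-30, mil=kestump, tudast=375, waplust=-3649/1122, zurobru_imp=miki}

Derivation:
I run grow(-74), giving -74.
I call scale(ANS), → 5476.
I try load(-24), yielding -24.
I invoke load(85), and observe 85.
I try oneover(), and see 1/85.
I try lessen(43/6), giving -3649/510.
I use scale(5/11), — result: -3649/1122.
I use setk(waplust, ANS), giving nil.
Next I call setk(bra, 1758-06-30), which returns nil.
Invoking jot(/tracegix, gruprihis), and see created.
Then openup(/tracegix), which returns gruprihis.
I invoke reveal(), giving -3649/1122.
I call peekin(/), and observe [tracegix].


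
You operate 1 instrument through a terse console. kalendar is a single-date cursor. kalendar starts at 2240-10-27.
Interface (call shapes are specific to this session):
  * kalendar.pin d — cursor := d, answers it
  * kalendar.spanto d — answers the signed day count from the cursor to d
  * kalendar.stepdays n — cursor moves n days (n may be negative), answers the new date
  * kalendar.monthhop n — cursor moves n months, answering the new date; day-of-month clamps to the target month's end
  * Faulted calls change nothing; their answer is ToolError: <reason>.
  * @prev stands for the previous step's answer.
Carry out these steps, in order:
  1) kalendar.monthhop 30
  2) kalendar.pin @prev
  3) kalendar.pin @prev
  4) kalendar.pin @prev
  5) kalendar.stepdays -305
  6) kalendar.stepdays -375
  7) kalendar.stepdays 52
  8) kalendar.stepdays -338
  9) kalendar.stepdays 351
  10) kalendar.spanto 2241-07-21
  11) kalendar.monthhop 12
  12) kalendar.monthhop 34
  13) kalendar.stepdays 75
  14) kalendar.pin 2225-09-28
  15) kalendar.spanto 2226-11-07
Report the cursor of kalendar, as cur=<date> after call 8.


Answer: cur=2240-09-03

Derivation:
CALL kalendar.monthhop[30]
RET  2243-04-27
CALL kalendar.pin[@prev]
RET  2243-04-27
CALL kalendar.pin[@prev]
RET  2243-04-27
CALL kalendar.pin[@prev]
RET  2243-04-27
CALL kalendar.stepdays[-305]
RET  2242-06-26
CALL kalendar.stepdays[-375]
RET  2241-06-16
CALL kalendar.stepdays[52]
RET  2241-08-07
CALL kalendar.stepdays[-338]
RET  2240-09-03
CALL kalendar.stepdays[351]
RET  2241-08-20
CALL kalendar.spanto[2241-07-21]
RET  -30
CALL kalendar.monthhop[12]
RET  2242-08-20
CALL kalendar.monthhop[34]
RET  2245-06-20
CALL kalendar.stepdays[75]
RET  2245-09-03
CALL kalendar.pin[2225-09-28]
RET  2225-09-28
CALL kalendar.spanto[2226-11-07]
RET  405


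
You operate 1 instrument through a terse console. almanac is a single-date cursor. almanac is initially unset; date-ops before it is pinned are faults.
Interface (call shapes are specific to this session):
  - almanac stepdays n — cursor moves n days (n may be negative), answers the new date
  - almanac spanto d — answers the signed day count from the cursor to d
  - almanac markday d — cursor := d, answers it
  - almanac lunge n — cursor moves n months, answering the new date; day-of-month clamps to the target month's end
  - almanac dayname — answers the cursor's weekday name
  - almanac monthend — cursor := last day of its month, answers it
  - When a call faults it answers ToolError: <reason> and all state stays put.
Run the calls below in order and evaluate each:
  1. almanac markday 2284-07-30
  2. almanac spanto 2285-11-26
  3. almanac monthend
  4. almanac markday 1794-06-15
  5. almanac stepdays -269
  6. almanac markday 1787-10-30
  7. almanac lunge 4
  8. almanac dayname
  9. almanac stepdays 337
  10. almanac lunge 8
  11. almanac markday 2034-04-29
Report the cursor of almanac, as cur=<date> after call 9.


CALL almanac markday[d='2284-07-30']
RET  2284-07-30
CALL almanac spanto[d='2285-11-26']
RET  484
CALL almanac monthend[]
RET  2284-07-31
CALL almanac markday[d='1794-06-15']
RET  1794-06-15
CALL almanac stepdays[n='-269']
RET  1793-09-19
CALL almanac markday[d='1787-10-30']
RET  1787-10-30
CALL almanac lunge[n='4']
RET  1788-02-29
CALL almanac dayname[]
RET  Friday
CALL almanac stepdays[n='337']
RET  1789-01-31
CALL almanac lunge[n='8']
RET  1789-09-30
CALL almanac markday[d='2034-04-29']
RET  2034-04-29

Answer: cur=1789-01-31


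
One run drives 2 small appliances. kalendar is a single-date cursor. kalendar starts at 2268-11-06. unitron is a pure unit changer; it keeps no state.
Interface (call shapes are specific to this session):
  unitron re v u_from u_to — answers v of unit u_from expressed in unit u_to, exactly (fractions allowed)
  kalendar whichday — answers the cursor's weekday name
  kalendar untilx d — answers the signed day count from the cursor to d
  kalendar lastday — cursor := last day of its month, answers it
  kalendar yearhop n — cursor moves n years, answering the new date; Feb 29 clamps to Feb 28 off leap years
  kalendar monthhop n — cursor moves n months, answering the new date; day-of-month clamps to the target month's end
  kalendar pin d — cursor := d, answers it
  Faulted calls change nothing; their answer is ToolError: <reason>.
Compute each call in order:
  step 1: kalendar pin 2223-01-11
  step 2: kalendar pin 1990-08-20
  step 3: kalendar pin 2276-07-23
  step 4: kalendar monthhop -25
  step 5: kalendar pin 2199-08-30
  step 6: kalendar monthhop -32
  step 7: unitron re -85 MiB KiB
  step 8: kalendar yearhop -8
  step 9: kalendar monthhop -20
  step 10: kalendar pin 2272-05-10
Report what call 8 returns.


Answer: 2188-12-30

Derivation:
>> kalendar pin(d='2223-01-11')
<< 2223-01-11
>> kalendar pin(d='1990-08-20')
<< 1990-08-20
>> kalendar pin(d='2276-07-23')
<< 2276-07-23
>> kalendar monthhop(n='-25')
<< 2274-06-23
>> kalendar pin(d='2199-08-30')
<< 2199-08-30
>> kalendar monthhop(n='-32')
<< 2196-12-30
>> unitron re(v='-85', u_from='MiB', u_to='KiB')
<< -87040
>> kalendar yearhop(n='-8')
<< 2188-12-30
>> kalendar monthhop(n='-20')
<< 2187-04-30
>> kalendar pin(d='2272-05-10')
<< 2272-05-10


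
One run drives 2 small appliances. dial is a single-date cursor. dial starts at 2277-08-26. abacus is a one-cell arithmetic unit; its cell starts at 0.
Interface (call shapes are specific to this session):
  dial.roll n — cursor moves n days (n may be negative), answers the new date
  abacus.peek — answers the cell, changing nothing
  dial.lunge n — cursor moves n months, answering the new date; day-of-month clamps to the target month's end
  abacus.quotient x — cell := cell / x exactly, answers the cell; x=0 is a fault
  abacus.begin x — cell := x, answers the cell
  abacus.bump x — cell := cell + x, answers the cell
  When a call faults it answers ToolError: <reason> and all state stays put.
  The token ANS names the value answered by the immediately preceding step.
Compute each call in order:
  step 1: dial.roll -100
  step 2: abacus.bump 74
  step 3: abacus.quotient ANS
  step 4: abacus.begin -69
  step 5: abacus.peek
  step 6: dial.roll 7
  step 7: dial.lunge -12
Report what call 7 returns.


Answer: 2276-05-25

Derivation:
% 1. dial.roll(n: -100) ~> 2277-05-18
% 2. abacus.bump(x: 74) ~> 74
% 3. abacus.quotient(x: ANS) ~> 1
% 4. abacus.begin(x: -69) ~> -69
% 5. abacus.peek() ~> -69
% 6. dial.roll(n: 7) ~> 2277-05-25
% 7. dial.lunge(n: -12) ~> 2276-05-25


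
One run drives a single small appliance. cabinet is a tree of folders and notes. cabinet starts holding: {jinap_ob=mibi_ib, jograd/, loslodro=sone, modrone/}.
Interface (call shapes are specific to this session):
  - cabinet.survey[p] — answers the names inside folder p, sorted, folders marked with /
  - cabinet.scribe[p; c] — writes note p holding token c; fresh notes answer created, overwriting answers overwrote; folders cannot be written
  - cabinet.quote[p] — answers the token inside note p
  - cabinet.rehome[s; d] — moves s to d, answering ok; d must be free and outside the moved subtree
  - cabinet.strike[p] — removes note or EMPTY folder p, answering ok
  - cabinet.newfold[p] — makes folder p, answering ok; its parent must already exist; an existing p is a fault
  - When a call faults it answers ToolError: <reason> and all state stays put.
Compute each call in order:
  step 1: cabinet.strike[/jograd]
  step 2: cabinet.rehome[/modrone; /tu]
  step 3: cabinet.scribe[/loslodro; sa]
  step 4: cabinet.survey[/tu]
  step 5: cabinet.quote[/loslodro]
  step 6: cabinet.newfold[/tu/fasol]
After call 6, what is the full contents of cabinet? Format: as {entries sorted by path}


Answer: {jinap_ob=mibi_ib, loslodro=sa, tu/, tu/fasol/}

Derivation:
# strike(p: /jograd) => ok
# rehome(s: /modrone, d: /tu) => ok
# scribe(p: /loslodro, c: sa) => overwrote
# survey(p: /tu) => []
# quote(p: /loslodro) => sa
# newfold(p: /tu/fasol) => ok


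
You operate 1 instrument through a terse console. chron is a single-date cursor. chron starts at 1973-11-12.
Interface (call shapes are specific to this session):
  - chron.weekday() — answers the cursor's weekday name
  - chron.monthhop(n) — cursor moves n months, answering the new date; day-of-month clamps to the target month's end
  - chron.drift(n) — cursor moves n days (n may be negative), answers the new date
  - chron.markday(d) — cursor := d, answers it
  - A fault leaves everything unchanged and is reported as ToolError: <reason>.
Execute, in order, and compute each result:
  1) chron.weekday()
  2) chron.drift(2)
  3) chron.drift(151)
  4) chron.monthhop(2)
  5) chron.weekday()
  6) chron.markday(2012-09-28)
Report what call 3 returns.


Then weekday(): Monday.
I call drift on n→2, and observe 1973-11-14.
I call drift on n→151: 1974-04-14.
I invoke monthhop on n→2, → 1974-06-14.
I call weekday, and get Friday.
I invoke markday on d→2012-09-28, and see 2012-09-28.

Answer: 1974-04-14


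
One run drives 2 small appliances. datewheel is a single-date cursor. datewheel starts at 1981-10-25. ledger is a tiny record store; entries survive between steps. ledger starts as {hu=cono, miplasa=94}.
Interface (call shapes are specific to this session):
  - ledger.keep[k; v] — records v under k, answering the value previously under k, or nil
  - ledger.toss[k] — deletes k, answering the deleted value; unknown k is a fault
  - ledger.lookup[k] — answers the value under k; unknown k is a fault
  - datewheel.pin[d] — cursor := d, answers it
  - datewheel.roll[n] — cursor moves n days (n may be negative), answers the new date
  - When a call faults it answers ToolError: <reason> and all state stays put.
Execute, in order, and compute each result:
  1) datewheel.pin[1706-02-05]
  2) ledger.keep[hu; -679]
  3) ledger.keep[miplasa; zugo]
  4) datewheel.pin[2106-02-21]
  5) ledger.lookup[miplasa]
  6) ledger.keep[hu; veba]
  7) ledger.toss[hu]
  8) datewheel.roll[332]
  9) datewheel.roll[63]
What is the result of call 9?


Answer: 2107-03-23

Derivation:
Then datewheel.pin using d→1706-02-05, and get 1706-02-05.
I run ledger.keep using k→hu, v→-679: cono.
I try ledger.keep using k→miplasa, v→zugo, and get 94.
Invoking datewheel.pin using d→2106-02-21, yielding 2106-02-21.
I try ledger.lookup using k→miplasa: zugo.
Now I run ledger.keep using k→hu, v→veba, and get -679.
I use ledger.toss using k→hu, and observe veba.
Invoking datewheel.roll using n→332, → 2107-01-19.
Now I run datewheel.roll using n→63, which returns 2107-03-23.


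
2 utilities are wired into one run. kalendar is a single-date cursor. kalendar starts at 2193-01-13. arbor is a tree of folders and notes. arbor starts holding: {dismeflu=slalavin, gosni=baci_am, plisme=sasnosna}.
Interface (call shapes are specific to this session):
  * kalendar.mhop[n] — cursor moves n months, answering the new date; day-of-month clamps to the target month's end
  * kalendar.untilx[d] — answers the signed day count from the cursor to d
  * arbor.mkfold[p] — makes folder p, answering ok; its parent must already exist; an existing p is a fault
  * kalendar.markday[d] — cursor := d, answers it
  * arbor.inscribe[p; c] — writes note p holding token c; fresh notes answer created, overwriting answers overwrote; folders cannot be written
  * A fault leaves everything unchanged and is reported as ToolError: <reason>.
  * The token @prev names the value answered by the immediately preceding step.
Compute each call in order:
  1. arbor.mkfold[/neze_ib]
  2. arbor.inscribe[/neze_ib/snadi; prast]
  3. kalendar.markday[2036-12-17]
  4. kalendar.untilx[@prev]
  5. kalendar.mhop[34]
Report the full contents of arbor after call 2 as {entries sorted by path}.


I call mkfold using /neze_ib, → ok.
Then inscribe using /neze_ib/snadi, prast, — result: created.
Using markday using 2036-12-17, yielding 2036-12-17.
Next I call untilx using @prev, — result: 0.
I try mhop using 34, yielding 2039-10-17.

Answer: {dismeflu=slalavin, gosni=baci_am, neze_ib/, neze_ib/snadi=prast, plisme=sasnosna}


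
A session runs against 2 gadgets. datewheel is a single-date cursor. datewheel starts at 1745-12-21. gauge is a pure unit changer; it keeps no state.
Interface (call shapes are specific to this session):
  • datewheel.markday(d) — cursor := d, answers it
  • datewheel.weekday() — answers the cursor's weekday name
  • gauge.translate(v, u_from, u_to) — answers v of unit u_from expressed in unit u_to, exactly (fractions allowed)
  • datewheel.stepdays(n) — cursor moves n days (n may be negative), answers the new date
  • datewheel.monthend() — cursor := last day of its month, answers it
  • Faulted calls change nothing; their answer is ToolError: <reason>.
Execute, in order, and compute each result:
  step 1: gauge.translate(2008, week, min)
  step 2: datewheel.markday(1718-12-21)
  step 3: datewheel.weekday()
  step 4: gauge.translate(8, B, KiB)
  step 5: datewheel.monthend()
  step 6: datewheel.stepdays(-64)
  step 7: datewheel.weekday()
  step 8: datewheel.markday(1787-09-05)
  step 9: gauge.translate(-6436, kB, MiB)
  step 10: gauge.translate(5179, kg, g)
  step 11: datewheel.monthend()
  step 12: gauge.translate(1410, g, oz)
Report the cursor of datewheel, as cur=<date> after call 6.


Answer: cur=1718-10-28

Derivation:
# 1. gauge.translate(v=2008, u_from=week, u_to=min) == 20240640
# 2. datewheel.markday(d=1718-12-21) == 1718-12-21
# 3. datewheel.weekday() == Wednesday
# 4. gauge.translate(v=8, u_from=B, u_to=KiB) == 1/128
# 5. datewheel.monthend() == 1718-12-31
# 6. datewheel.stepdays(n=-64) == 1718-10-28
# 7. datewheel.weekday() == Friday
# 8. datewheel.markday(d=1787-09-05) == 1787-09-05
# 9. gauge.translate(v=-6436, u_from=kB, u_to=MiB) == -201125/32768
# 10. gauge.translate(v=5179, u_from=kg, u_to=g) == 5179000
# 11. datewheel.monthend() == 1787-09-30
# 12. gauge.translate(v=1410, u_from=g, u_to=oz) == 2256000000/45359237


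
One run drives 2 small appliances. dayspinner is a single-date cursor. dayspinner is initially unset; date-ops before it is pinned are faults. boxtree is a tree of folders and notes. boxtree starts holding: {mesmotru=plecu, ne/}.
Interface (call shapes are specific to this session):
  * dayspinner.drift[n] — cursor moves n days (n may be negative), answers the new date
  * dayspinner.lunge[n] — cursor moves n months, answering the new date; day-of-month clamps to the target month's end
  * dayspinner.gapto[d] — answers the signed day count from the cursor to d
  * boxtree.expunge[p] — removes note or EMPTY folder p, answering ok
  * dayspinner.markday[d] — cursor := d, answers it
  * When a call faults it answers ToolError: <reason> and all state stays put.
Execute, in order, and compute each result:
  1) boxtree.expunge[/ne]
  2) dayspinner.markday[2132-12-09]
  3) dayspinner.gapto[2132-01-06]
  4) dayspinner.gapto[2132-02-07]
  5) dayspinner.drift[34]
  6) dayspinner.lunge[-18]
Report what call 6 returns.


-- 1. boxtree.expunge(p→/ne) : ok
-- 2. dayspinner.markday(d→2132-12-09) : 2132-12-09
-- 3. dayspinner.gapto(d→2132-01-06) : -338
-- 4. dayspinner.gapto(d→2132-02-07) : -306
-- 5. dayspinner.drift(n→34) : 2133-01-12
-- 6. dayspinner.lunge(n→-18) : 2131-07-12

Answer: 2131-07-12


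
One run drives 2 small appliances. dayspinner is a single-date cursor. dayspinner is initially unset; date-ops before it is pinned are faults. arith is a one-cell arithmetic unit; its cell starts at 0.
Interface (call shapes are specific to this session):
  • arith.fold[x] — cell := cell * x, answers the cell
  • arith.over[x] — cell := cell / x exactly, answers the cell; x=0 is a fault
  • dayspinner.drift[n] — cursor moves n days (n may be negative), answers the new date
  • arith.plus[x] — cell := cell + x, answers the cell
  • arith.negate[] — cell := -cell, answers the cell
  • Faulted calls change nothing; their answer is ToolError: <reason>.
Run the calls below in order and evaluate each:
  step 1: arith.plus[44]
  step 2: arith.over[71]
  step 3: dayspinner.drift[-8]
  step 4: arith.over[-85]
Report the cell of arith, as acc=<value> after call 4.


% plus x→44
  44
% over x→71
  44/71
% drift n→-8
  ToolError: no date set
% over x→-85
  -44/6035

Answer: acc=-44/6035


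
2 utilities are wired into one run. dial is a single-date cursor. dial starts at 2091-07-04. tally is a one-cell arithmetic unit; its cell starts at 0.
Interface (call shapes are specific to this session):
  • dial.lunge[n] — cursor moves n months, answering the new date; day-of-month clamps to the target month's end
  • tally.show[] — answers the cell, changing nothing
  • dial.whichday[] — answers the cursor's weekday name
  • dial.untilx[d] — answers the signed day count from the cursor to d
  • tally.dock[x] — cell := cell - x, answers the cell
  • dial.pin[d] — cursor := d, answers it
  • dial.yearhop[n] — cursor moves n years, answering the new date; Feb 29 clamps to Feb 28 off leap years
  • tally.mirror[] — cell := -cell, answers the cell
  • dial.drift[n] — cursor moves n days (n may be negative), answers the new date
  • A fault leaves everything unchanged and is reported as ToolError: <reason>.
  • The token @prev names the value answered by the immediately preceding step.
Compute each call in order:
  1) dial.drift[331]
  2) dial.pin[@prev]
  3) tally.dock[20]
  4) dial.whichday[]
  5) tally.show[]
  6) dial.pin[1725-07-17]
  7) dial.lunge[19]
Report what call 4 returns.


Answer: Friday

Derivation:
> dial.drift n=331
:: 2092-05-30
> dial.pin d=@prev
:: 2092-05-30
> tally.dock x=20
:: -20
> dial.whichday
:: Friday
> tally.show
:: -20
> dial.pin d=1725-07-17
:: 1725-07-17
> dial.lunge n=19
:: 1727-02-17


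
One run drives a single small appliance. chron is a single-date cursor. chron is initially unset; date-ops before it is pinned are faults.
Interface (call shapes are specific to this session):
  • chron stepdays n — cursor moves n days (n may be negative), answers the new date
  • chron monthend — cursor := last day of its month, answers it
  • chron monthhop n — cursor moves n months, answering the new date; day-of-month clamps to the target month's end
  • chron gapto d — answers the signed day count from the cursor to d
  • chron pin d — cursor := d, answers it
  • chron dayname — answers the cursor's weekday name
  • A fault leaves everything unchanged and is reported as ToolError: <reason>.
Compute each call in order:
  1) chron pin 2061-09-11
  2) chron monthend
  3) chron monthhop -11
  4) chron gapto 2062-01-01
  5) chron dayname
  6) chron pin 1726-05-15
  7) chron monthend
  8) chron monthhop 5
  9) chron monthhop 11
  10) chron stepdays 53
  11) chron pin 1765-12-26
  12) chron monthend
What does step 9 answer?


% chron pin d=2061-09-11
[out] 2061-09-11
% chron monthend
[out] 2061-09-30
% chron monthhop n=-11
[out] 2060-10-30
% chron gapto d=2062-01-01
[out] 428
% chron dayname
[out] Saturday
% chron pin d=1726-05-15
[out] 1726-05-15
% chron monthend
[out] 1726-05-31
% chron monthhop n=5
[out] 1726-10-31
% chron monthhop n=11
[out] 1727-09-30
% chron stepdays n=53
[out] 1727-11-22
% chron pin d=1765-12-26
[out] 1765-12-26
% chron monthend
[out] 1765-12-31

Answer: 1727-09-30


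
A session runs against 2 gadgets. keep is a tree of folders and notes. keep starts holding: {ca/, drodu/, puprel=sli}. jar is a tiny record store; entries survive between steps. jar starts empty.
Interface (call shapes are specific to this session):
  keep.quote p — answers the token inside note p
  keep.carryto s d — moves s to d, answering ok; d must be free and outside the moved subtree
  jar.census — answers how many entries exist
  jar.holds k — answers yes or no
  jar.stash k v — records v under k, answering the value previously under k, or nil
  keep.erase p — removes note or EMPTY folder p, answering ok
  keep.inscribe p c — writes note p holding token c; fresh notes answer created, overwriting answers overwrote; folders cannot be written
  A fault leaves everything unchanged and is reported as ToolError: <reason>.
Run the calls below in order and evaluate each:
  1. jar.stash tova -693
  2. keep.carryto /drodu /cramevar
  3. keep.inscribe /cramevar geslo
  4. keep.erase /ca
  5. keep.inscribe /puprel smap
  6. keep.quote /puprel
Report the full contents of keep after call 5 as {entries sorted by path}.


# jar.stash(k: tova, v: -693) => nil
# keep.carryto(s: /drodu, d: /cramevar) => ok
# keep.inscribe(p: /cramevar, c: geslo) => ToolError: is a directory
# keep.erase(p: /ca) => ok
# keep.inscribe(p: /puprel, c: smap) => overwrote
# keep.quote(p: /puprel) => smap

Answer: {cramevar/, puprel=smap}
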